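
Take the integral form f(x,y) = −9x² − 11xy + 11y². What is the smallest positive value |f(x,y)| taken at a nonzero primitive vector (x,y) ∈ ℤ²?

descent: ρ → (11,11,-9)  [lands on river]
river: ρ → (-9,7,13)
river: ρ → (13,19,-3)
river: ρ → (-3,17,19)
river: ρ → (19,21,-1)
river: ρ → (-1,21,19)
river: ρ → (19,17,-3)
river: ρ → (-3,19,13)
river: ρ → (13,7,-9)
river: ρ → (-9,11,11)
closes: descent 1, river 10
min |a| on river = 1

1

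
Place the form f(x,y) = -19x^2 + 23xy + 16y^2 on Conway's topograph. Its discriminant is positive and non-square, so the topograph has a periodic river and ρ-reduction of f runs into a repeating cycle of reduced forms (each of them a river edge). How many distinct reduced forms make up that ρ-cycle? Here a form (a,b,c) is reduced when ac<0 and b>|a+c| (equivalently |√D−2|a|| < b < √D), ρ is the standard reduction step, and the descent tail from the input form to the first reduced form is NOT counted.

D = 1745, ⌊√D⌋ = 41
river: ρ → (16,41,-1)
river: ρ → (-1,41,16)
river: ρ → (16,23,-19)
river: ρ → (-19,15,20)
river: ρ → (20,25,-14)
river: ρ → (-14,31,14)
river: ρ → (14,25,-20)
river: ρ → (-20,15,19)
river: ρ → (19,23,-16)
river: ρ → (-16,41,1)
river: ρ → (1,41,-16)
river: ρ → (-16,23,19)
river: ρ → (19,15,-20)
river: ρ → (-20,25,14)
river: ρ → (14,31,-14)
river: ρ → (-14,25,20)
river: ρ → (20,15,-19)
river: ρ → (-19,23,16)
ρ-cycle length = 18 (tail of 0 descent steps not counted)

18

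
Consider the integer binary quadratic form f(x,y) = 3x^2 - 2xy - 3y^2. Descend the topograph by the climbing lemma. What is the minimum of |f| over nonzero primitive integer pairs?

descent: ρ → (-3,2,3)  [lands on river]
river: ρ → (3,4,-2)
river: ρ → (-2,4,3)
river: ρ → (3,2,-3)
river: ρ → (-3,4,2)
river: ρ → (2,4,-3)
closes: descent 1, river 6
min |a| on river = 2

2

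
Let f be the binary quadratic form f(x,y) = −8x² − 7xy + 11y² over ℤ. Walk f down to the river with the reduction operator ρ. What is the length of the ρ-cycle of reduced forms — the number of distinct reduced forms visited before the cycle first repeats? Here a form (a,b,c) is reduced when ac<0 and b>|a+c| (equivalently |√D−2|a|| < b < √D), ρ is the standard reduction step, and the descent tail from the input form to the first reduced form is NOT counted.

D = 401, ⌊√D⌋ = 20
descent: ρ → (11,7,-8)  [lands on river]
river: ρ → (-8,9,10)
river: ρ → (10,11,-7)
river: ρ → (-7,17,4)
river: ρ → (4,15,-11)
river: ρ → (-11,7,8)
river: ρ → (8,9,-10)
river: ρ → (-10,11,7)
river: ρ → (7,17,-4)
river: ρ → (-4,15,11)
ρ-cycle length = 10 (tail of 1 descent step not counted)

10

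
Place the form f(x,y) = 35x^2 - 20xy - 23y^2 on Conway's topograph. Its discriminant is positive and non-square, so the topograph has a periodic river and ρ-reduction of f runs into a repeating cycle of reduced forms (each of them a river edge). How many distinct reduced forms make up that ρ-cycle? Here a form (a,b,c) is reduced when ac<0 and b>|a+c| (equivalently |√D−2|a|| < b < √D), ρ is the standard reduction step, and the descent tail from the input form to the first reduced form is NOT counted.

D = 3620, ⌊√D⌋ = 60
descent: ρ → (-23,20,35)  [lands on river]
river: ρ → (35,50,-8)
river: ρ → (-8,46,47)
river: ρ → (47,48,-7)
river: ρ → (-7,50,40)
river: ρ → (40,30,-17)
river: ρ → (-17,38,32)
river: ρ → (32,26,-23)
ρ-cycle length = 8 (tail of 1 descent step not counted)

8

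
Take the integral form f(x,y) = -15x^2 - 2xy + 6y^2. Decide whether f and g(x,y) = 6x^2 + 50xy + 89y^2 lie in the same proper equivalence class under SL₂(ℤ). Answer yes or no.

D₁ = 364, D₂ = 364
river cycle of f (length 8): (6, 14, -7), (-7, 14, 6), (6, 10, -11), (-11, 12, 5), (5, 18, -2), (-2, 18, 5), (5, 12, -11), (-11, 10, 6)
river cycle of g (length 8): (6, 14, -7), (-7, 14, 6), (6, 10, -11), (-11, 12, 5), (5, 18, -2), (-2, 18, 5), (5, 12, -11), (-11, 10, 6)
cycles coincide ⇒ equivalent

yes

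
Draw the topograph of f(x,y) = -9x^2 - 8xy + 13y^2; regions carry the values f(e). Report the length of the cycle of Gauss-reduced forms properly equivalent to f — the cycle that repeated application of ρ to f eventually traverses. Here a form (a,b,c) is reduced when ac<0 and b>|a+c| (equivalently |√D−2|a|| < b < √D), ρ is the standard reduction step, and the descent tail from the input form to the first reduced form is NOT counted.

D = 532, ⌊√D⌋ = 23
descent: ρ → (13,8,-9)  [lands on river]
river: ρ → (-9,10,12)
river: ρ → (12,14,-7)
river: ρ → (-7,14,12)
river: ρ → (12,10,-9)
river: ρ → (-9,8,13)
river: ρ → (13,18,-4)
river: ρ → (-4,22,3)
river: ρ → (3,20,-11)
river: ρ → (-11,2,12)
river: ρ → (12,22,-1)
river: ρ → (-1,22,12)
river: ρ → (12,2,-11)
river: ρ → (-11,20,3)
river: ρ → (3,22,-4)
river: ρ → (-4,18,13)
ρ-cycle length = 16 (tail of 1 descent step not counted)

16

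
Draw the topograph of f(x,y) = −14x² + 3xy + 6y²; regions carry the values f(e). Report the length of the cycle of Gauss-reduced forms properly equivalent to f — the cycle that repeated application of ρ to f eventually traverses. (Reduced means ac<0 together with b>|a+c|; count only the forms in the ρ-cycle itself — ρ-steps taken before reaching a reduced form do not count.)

D = 345, ⌊√D⌋ = 18
descent: ρ → (6,9,-11)  [lands on river]
river: ρ → (-11,13,4)
river: ρ → (4,11,-14)
river: ρ → (-14,17,1)
river: ρ → (1,17,-14)
river: ρ → (-14,11,4)
river: ρ → (4,13,-11)
river: ρ → (-11,9,6)
river: ρ → (6,15,-5)
river: ρ → (-5,15,6)
ρ-cycle length = 10 (tail of 1 descent step not counted)

10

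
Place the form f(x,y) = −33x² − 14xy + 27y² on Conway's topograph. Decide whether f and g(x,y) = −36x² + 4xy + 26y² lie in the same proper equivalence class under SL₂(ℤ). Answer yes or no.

D₁ = 3760, D₂ = 3760
river cycle of f (length 8): (27, 14, -33), (-33, 52, 8), (8, 60, -5), (-5, 60, 8), (8, 52, -33), (-33, 14, 27), (27, 40, -20), (-20, 40, 27)
river cycle of g (length 4): (26, 48, -14), (-14, 36, 44), (44, 52, -6), (-6, 56, 26)
cycles differ ⇒ inequivalent

no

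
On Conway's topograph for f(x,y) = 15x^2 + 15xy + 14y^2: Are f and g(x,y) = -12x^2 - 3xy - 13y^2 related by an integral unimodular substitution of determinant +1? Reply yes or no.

D₁ = -615, D₂ = -615
f: flip: (15,15,14)→(14,-15,15)
f: translate: b→13 (≡-15 mod 28), so (14,-15,15)→(14,13,14)
f: reduced (well bottom): (14,13,14) with a≤c, −a<b≤a
g is negative-definite; reduce −g:
−g: reduced (well bottom): (12,3,13) with a≤c, −a<b≤a
flip sign back: reduced form of g is (-12,-3,-13)
reduced forms (14, 13, 14) vs (-12, -3, -13) ⇒ inequivalent

no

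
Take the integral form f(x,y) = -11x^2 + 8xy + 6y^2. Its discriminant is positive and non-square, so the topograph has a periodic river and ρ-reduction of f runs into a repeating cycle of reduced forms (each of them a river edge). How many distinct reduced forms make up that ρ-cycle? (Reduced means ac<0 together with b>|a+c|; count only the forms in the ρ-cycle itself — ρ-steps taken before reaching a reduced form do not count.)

D = 328, ⌊√D⌋ = 18
river: ρ → (6,16,-3)
river: ρ → (-3,14,11)
river: ρ → (11,8,-6)
river: ρ → (-6,16,3)
river: ρ → (3,14,-11)
river: ρ → (-11,8,6)
ρ-cycle length = 6 (tail of 0 descent steps not counted)

6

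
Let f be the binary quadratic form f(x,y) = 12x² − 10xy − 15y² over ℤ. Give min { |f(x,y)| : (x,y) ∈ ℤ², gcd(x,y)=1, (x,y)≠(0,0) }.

descent: ρ → (-15,10,12)  [lands on river]
river: ρ → (12,14,-13)
river: ρ → (-13,12,13)
river: ρ → (13,14,-12)
river: ρ → (-12,10,15)
river: ρ → (15,20,-7)
river: ρ → (-7,22,12)
river: ρ → (12,26,-3)
river: ρ → (-3,28,3)
river: ρ → (3,26,-12)
river: ρ → (-12,22,7)
river: ρ → (7,20,-15)
closes: descent 1, river 12
min |a| on river = 3

3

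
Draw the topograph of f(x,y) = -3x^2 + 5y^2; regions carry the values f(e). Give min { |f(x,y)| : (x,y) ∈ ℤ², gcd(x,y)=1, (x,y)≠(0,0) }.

descent: ρ → (5,0,-3)
descent: ρ → (-3,6,2)  [lands on river]
river: ρ → (2,6,-3)
closes: descent 2, river 2
min |a| on river = 2

2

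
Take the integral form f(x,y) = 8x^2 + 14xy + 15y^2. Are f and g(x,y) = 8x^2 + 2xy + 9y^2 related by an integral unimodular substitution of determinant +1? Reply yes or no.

D₁ = -284, D₂ = -284
f: translate: b→-2 (≡14 mod 16), so (8,14,15)→(8,-2,9)
f: reduced (well bottom): (8,-2,9) with a≤c, −a<b≤a
g: reduced (well bottom): (8,2,9) with a≤c, −a<b≤a
reduced forms (8, -2, 9) vs (8, 2, 9) ⇒ inequivalent

no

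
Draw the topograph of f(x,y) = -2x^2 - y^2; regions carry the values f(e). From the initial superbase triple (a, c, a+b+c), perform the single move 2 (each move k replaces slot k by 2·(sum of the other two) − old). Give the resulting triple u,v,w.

start (-2,-1,-3) = (f(1,0),f(0,1),f(1,1))
replace slot 2: 2·((-2)+(-3)) − (-1) = -9 → (-2,-9,-3)

-2,-9,-3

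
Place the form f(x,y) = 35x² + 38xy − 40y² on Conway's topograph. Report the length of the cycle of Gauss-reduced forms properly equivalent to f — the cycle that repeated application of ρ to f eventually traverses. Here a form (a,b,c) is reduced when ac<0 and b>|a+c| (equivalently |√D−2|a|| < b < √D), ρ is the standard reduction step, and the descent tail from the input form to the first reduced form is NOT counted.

D = 7044, ⌊√D⌋ = 83
river: ρ → (-40,42,33)
river: ρ → (33,24,-49)
river: ρ → (-49,74,8)
river: ρ → (8,70,-67)
river: ρ → (-67,64,11)
river: ρ → (11,68,-55)
river: ρ → (-55,42,24)
river: ρ → (24,54,-43)
river: ρ → (-43,32,35)
river: ρ → (35,38,-40)
ρ-cycle length = 10 (tail of 0 descent steps not counted)

10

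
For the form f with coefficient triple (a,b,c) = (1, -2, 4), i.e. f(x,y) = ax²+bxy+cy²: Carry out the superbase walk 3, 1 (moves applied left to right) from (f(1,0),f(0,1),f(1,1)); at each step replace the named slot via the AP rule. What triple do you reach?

start (1,4,3) = (f(1,0),f(0,1),f(1,1))
replace slot 3: 2·(1+4) − 3 = 7 → (1,4,7)
replace slot 1: 2·(4+7) − 1 = 21 → (21,4,7)

21,4,7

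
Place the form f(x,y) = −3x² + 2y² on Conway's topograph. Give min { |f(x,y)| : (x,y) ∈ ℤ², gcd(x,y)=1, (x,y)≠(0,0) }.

descent: ρ → (2,4,-1)  [lands on river]
river: ρ → (-1,4,2)
closes: descent 1, river 2
min |a| on river = 1

1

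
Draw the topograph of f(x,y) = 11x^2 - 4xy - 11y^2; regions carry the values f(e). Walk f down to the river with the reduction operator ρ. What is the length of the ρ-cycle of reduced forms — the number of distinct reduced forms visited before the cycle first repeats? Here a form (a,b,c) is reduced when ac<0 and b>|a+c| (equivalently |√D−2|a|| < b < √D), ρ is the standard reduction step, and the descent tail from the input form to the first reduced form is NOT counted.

D = 500, ⌊√D⌋ = 22
descent: ρ → (-11,4,11)  [lands on river]
river: ρ → (11,18,-4)
river: ρ → (-4,22,1)
river: ρ → (1,22,-4)
river: ρ → (-4,18,11)
river: ρ → (11,4,-11)
river: ρ → (-11,18,4)
river: ρ → (4,22,-1)
river: ρ → (-1,22,4)
river: ρ → (4,18,-11)
ρ-cycle length = 10 (tail of 1 descent step not counted)

10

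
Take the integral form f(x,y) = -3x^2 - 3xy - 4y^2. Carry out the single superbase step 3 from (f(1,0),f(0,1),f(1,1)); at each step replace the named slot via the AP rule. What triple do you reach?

start (-3,-4,-10) = (f(1,0),f(0,1),f(1,1))
replace slot 3: 2·((-3)+(-4)) − (-10) = -4 → (-3,-4,-4)

-3,-4,-4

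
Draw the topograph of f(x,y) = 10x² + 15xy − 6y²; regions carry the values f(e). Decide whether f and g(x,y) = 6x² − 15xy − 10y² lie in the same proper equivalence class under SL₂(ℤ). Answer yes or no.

D₁ = 465, D₂ = 465
river cycle of f (length 10): (-6, 21, 1), (1, 21, -6), (-6, 15, 10), (10, 5, -11), (-11, 17, 4), (4, 15, -15), (-15, 15, 4), (4, 17, -11), (-11, 5, 10), (10, 15, -6)
river cycle of g (length 10): (-10, 15, 6), (6, 21, -1), (-1, 21, 6), (6, 15, -10), (-10, 5, 11), (11, 17, -4), (-4, 15, 15), (15, 15, -4), (-4, 17, 11), (11, 5, -10)
cycles differ ⇒ inequivalent

no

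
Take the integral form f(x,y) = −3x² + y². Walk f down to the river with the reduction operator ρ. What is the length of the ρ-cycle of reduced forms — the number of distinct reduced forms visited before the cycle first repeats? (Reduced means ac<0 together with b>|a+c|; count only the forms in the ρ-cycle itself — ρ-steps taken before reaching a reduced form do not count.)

D = 12, ⌊√D⌋ = 3
descent: ρ → (1,2,-2)  [lands on river]
river: ρ → (-2,2,1)
ρ-cycle length = 2 (tail of 1 descent step not counted)

2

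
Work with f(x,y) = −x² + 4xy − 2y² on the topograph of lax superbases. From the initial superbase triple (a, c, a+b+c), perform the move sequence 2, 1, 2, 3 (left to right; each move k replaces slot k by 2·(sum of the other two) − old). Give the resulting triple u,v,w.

start (-1,-2,1) = (f(1,0),f(0,1),f(1,1))
replace slot 2: 2·((-1)+1) − (-2) = 2 → (-1,2,1)
replace slot 1: 2·(2+1) − (-1) = 7 → (7,2,1)
replace slot 2: 2·(7+1) − 2 = 14 → (7,14,1)
replace slot 3: 2·(7+14) − 1 = 41 → (7,14,41)

7,14,41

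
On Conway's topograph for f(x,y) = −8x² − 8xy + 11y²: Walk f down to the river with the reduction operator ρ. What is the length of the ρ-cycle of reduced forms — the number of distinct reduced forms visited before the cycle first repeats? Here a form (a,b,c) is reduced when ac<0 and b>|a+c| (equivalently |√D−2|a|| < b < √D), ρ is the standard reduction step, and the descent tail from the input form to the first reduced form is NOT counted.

D = 416, ⌊√D⌋ = 20
descent: ρ → (11,8,-8)  [lands on river]
river: ρ → (-8,8,11)
river: ρ → (11,14,-5)
river: ρ → (-5,16,8)
river: ρ → (8,16,-5)
river: ρ → (-5,14,11)
ρ-cycle length = 6 (tail of 1 descent step not counted)

6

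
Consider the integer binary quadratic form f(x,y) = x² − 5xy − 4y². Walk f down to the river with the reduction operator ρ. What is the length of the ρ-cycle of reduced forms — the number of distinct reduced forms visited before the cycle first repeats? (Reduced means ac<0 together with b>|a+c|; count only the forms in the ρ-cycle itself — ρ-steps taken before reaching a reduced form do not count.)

D = 41, ⌊√D⌋ = 6
descent: ρ → (-4,5,1)  [lands on river]
river: ρ → (1,5,-4)
river: ρ → (-4,3,2)
river: ρ → (2,5,-2)
river: ρ → (-2,3,4)
river: ρ → (4,5,-1)
river: ρ → (-1,5,4)
river: ρ → (4,3,-2)
river: ρ → (-2,5,2)
river: ρ → (2,3,-4)
ρ-cycle length = 10 (tail of 1 descent step not counted)

10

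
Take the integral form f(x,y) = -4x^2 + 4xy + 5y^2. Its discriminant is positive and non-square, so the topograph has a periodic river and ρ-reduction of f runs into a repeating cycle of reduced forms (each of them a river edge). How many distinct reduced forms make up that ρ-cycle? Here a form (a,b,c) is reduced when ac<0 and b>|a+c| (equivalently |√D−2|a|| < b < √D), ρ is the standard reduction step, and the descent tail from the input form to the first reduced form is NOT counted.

D = 96, ⌊√D⌋ = 9
river: ρ → (5,6,-3)
river: ρ → (-3,6,5)
river: ρ → (5,4,-4)
river: ρ → (-4,4,5)
ρ-cycle length = 4 (tail of 0 descent steps not counted)

4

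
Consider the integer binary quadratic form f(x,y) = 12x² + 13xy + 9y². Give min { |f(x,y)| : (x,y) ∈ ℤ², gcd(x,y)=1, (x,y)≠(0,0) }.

translate: b→-11 (≡13 mod 24), so (12,13,9)→(12,-11,8)
flip: (12,-11,8)→(8,11,12)
translate: b→-5 (≡11 mod 16), so (8,11,12)→(8,-5,9)
reduced (well bottom): (8,-5,9) with a≤c, −a<b≤a
well minimum = a = 8

8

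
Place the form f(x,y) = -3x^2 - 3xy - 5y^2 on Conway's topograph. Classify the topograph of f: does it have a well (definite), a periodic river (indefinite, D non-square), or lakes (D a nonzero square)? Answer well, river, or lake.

D = b²−4ac = (-3)² − 4·(-3)·(-5) = -51
D < 0 ⇒ definite ⇒ every region one sign ⇒ single well

well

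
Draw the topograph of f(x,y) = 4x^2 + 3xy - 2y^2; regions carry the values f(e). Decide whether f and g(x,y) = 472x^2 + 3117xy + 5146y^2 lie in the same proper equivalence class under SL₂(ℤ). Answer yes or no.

D₁ = 41, D₂ = 41
river cycle of f (length 10): (-2, 5, 2), (2, 3, -4), (-4, 5, 1), (1, 5, -4), (-4, 3, 2), (2, 5, -2), (-2, 3, 4), (4, 5, -1), (-1, 5, 4), (4, 3, -2)
river cycle of g (length 10): (4, 3, -2), (-2, 5, 2), (2, 3, -4), (-4, 5, 1), (1, 5, -4), (-4, 3, 2), (2, 5, -2), (-2, 3, 4), (4, 5, -1), (-1, 5, 4)
cycles coincide ⇒ equivalent

yes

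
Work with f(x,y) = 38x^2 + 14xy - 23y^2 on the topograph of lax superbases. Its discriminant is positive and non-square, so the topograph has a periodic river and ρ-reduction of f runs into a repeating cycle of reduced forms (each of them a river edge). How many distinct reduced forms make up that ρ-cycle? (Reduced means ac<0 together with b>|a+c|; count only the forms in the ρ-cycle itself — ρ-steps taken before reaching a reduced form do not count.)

D = 3692, ⌊√D⌋ = 60
descent: ρ → (-23,32,29)  [lands on river]
river: ρ → (29,26,-26)
river: ρ → (-26,26,29)
river: ρ → (29,32,-23)
river: ρ → (-23,60,1)
river: ρ → (1,60,-23)
ρ-cycle length = 6 (tail of 1 descent step not counted)

6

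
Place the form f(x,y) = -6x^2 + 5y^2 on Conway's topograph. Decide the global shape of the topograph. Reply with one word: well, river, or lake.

D = b²−4ac = 0² − 4·(-6)·5 = 120
D > 0 non-square ⇒ indefinite ⇒ periodic river

river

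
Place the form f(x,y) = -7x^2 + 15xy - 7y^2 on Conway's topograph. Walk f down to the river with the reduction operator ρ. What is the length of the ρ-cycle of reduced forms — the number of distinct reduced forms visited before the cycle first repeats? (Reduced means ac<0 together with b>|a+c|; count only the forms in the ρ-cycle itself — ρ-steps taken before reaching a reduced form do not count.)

D = 29, ⌊√D⌋ = 5
descent: ρ → (-7,-1,1)
descent: ρ → (1,5,-1)  [lands on river]
river: ρ → (-1,5,1)
ρ-cycle length = 2 (tail of 2 descent steps not counted)

2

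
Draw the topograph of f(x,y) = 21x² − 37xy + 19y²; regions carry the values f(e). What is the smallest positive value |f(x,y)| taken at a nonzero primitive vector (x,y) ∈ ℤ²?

translate: b→5 (≡-37 mod 42), so (21,-37,19)→(21,5,3)
flip: (21,5,3)→(3,-5,21)
translate: b→1 (≡-5 mod 6), so (3,-5,21)→(3,1,19)
reduced (well bottom): (3,1,19) with a≤c, −a<b≤a
well minimum = a = 3

3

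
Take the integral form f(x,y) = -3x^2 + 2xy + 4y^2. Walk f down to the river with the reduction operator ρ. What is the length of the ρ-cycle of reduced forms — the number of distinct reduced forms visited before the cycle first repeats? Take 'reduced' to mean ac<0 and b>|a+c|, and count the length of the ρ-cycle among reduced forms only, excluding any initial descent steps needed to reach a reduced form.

D = 52, ⌊√D⌋ = 7
river: ρ → (4,6,-1)
river: ρ → (-1,6,4)
river: ρ → (4,2,-3)
river: ρ → (-3,4,3)
river: ρ → (3,2,-4)
river: ρ → (-4,6,1)
river: ρ → (1,6,-4)
river: ρ → (-4,2,3)
river: ρ → (3,4,-3)
river: ρ → (-3,2,4)
ρ-cycle length = 10 (tail of 0 descent steps not counted)

10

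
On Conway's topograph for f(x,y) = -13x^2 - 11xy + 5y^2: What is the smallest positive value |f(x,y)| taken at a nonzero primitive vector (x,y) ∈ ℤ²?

descent: ρ → (5,11,-13)  [lands on river]
river: ρ → (-13,15,3)
river: ρ → (3,15,-13)
river: ρ → (-13,11,5)
river: ρ → (5,19,-1)
river: ρ → (-1,19,5)
closes: descent 1, river 6
min |a| on river = 1

1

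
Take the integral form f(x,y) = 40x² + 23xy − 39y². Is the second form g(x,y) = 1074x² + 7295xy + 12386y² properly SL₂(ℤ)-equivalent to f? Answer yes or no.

D₁ = 6769, D₂ = 6769
river cycle of f (length 138): (-39, 55, 24), (24, 41, -53), (-53, 65, 12), (12, 79, -11), (-11, 75, 26), (26, 81, -2), (-2, 79, 66), (66, 53, -15), (-15, 67, 38), (38, 9, -44), … (128 more)
river cycle of g (length 138): (24, 41, -53), (-53, 65, 12), (12, 79, -11), (-11, 75, 26), (26, 81, -2), (-2, 79, 66), (66, 53, -15), (-15, 67, 38), (38, 9, -44), (-44, 79, 3), … (128 more)
cycles coincide ⇒ equivalent

yes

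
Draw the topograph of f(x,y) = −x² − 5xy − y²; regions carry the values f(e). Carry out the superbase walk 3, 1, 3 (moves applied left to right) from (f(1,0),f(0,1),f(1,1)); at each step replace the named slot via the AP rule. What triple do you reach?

start (-1,-1,-7) = (f(1,0),f(0,1),f(1,1))
replace slot 3: 2·((-1)+(-1)) − (-7) = 3 → (-1,-1,3)
replace slot 1: 2·((-1)+3) − (-1) = 5 → (5,-1,3)
replace slot 3: 2·(5+(-1)) − 3 = 5 → (5,-1,5)

5,-1,5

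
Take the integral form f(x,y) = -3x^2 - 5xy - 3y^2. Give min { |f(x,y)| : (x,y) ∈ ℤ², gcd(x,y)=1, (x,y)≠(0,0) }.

translate: b→-1 (≡5 mod 6), so (3,5,3)→(3,-1,1)
flip: (3,-1,1)→(1,1,3)
reduced (well bottom): (1,1,3) with a≤c, −a<b≤a
well minimum |f| = |-1| = 1 (negative-definite)

1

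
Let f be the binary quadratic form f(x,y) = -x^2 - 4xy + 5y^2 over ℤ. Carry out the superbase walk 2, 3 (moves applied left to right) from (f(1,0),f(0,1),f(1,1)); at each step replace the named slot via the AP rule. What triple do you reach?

start (-1,5,0) = (f(1,0),f(0,1),f(1,1))
replace slot 2: 2·((-1)+0) − 5 = -7 → (-1,-7,0)
replace slot 3: 2·((-1)+(-7)) − 0 = -16 → (-1,-7,-16)

-1,-7,-16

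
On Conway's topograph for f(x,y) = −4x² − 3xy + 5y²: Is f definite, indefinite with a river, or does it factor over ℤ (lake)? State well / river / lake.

D = b²−4ac = (-3)² − 4·(-4)·5 = 89
D > 0 non-square ⇒ indefinite ⇒ periodic river

river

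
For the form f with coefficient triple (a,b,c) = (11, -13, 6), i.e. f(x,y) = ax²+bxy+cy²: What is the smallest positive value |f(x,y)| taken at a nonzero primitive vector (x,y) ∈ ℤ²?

translate: b→9 (≡-13 mod 22), so (11,-13,6)→(11,9,4)
flip: (11,9,4)→(4,-9,11)
translate: b→-1 (≡-9 mod 8), so (4,-9,11)→(4,-1,6)
reduced (well bottom): (4,-1,6) with a≤c, −a<b≤a
well minimum = a = 4

4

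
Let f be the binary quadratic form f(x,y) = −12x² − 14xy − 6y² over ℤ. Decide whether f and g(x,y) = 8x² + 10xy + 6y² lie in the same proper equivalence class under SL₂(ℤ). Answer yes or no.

D₁ = -92, D₂ = -92
f is negative-definite; reduce −f:
−f: translate: b→-10 (≡14 mod 24), so (12,14,6)→(12,-10,4)
−f: flip: (12,-10,4)→(4,10,12)
−f: translate: b→2 (≡10 mod 8), so (4,10,12)→(4,2,6)
−f: reduced (well bottom): (4,2,6) with a≤c, −a<b≤a
flip sign back: reduced form of f is (-4,-2,-6)
g: translate: b→-6 (≡10 mod 16), so (8,10,6)→(8,-6,4)
g: flip: (8,-6,4)→(4,6,8)
g: translate: b→-2 (≡6 mod 8), so (4,6,8)→(4,-2,6)
g: reduced (well bottom): (4,-2,6) with a≤c, −a<b≤a
reduced forms (-4, -2, -6) vs (4, -2, 6) ⇒ inequivalent

no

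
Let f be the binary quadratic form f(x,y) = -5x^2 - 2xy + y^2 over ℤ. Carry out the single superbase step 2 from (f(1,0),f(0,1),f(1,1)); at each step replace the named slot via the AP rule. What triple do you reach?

start (-5,1,-6) = (f(1,0),f(0,1),f(1,1))
replace slot 2: 2·((-5)+(-6)) − 1 = -23 → (-5,-23,-6)

-5,-23,-6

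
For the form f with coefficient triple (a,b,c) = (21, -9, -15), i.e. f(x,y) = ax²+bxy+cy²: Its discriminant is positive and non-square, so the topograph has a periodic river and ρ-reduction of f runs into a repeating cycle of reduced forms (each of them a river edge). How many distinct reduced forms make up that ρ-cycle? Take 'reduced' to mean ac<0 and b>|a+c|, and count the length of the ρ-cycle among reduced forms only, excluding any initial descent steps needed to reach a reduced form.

D = 1341, ⌊√D⌋ = 36
descent: ρ → (-15,9,21)  [lands on river]
river: ρ → (21,33,-3)
river: ρ → (-3,33,21)
river: ρ → (21,9,-15)
river: ρ → (-15,21,15)
river: ρ → (15,9,-21)
river: ρ → (-21,33,3)
river: ρ → (3,33,-21)
river: ρ → (-21,9,15)
river: ρ → (15,21,-15)
ρ-cycle length = 10 (tail of 1 descent step not counted)

10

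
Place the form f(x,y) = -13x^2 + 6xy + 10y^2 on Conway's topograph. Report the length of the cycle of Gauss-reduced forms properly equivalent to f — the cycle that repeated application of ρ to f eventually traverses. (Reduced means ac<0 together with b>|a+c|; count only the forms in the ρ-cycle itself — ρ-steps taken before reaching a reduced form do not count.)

D = 556, ⌊√D⌋ = 23
river: ρ → (10,14,-9)
river: ρ → (-9,22,2)
river: ρ → (2,22,-9)
river: ρ → (-9,14,10)
river: ρ → (10,6,-13)
river: ρ → (-13,20,3)
river: ρ → (3,22,-6)
river: ρ → (-6,14,15)
river: ρ → (15,16,-5)
river: ρ → (-5,14,18)
river: ρ → (18,22,-1)
river: ρ → (-1,22,18)
river: ρ → (18,14,-5)
river: ρ → (-5,16,15)
river: ρ → (15,14,-6)
river: ρ → (-6,22,3)
river: ρ → (3,20,-13)
river: ρ → (-13,6,10)
ρ-cycle length = 18 (tail of 0 descent steps not counted)

18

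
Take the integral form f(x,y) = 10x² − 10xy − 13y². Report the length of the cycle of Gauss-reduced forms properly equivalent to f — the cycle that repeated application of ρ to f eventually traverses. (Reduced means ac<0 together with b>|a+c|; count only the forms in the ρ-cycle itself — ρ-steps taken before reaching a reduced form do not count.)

D = 620, ⌊√D⌋ = 24
descent: ρ → (-13,10,10)  [lands on river]
river: ρ → (10,10,-13)
river: ρ → (-13,16,7)
river: ρ → (7,12,-17)
river: ρ → (-17,22,2)
river: ρ → (2,22,-17)
river: ρ → (-17,12,7)
river: ρ → (7,16,-13)
ρ-cycle length = 8 (tail of 1 descent step not counted)

8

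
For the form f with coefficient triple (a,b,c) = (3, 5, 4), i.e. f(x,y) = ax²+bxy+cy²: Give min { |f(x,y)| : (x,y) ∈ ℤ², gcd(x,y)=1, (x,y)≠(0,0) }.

translate: b→-1 (≡5 mod 6), so (3,5,4)→(3,-1,2)
flip: (3,-1,2)→(2,1,3)
reduced (well bottom): (2,1,3) with a≤c, −a<b≤a
well minimum = a = 2

2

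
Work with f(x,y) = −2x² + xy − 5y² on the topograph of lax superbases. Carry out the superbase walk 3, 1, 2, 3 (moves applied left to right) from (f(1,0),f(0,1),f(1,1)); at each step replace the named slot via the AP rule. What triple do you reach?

start (-2,-5,-6) = (f(1,0),f(0,1),f(1,1))
replace slot 3: 2·((-2)+(-5)) − (-6) = -8 → (-2,-5,-8)
replace slot 1: 2·((-5)+(-8)) − (-2) = -24 → (-24,-5,-8)
replace slot 2: 2·((-24)+(-8)) − (-5) = -59 → (-24,-59,-8)
replace slot 3: 2·((-24)+(-59)) − (-8) = -158 → (-24,-59,-158)

-24,-59,-158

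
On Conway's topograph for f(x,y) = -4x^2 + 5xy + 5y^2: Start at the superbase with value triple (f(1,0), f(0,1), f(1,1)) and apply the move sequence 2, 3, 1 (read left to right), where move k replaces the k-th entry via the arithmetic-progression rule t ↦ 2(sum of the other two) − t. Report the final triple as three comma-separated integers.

start (-4,5,6) = (f(1,0),f(0,1),f(1,1))
replace slot 2: 2·((-4)+6) − 5 = -1 → (-4,-1,6)
replace slot 3: 2·((-4)+(-1)) − 6 = -16 → (-4,-1,-16)
replace slot 1: 2·((-1)+(-16)) − (-4) = -30 → (-30,-1,-16)

-30,-1,-16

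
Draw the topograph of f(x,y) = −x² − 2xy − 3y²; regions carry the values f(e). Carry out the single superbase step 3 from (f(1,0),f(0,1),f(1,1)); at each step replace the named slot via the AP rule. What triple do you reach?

start (-1,-3,-6) = (f(1,0),f(0,1),f(1,1))
replace slot 3: 2·((-1)+(-3)) − (-6) = -2 → (-1,-3,-2)

-1,-3,-2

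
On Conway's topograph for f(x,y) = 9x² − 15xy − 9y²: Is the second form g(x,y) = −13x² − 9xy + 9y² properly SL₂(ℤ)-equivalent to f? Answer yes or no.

D₁ = 549, D₂ = 549
river cycle of f (length 6): (-9, 15, 9), (9, 21, -3), (-3, 21, 9), (9, 15, -9), (-9, 21, 3), (3, 21, -9)
river cycle of g (length 6): (9, 9, -13), (-13, 17, 5), (5, 23, -1), (-1, 23, 5), (5, 17, -13), (-13, 9, 9)
cycles differ ⇒ inequivalent

no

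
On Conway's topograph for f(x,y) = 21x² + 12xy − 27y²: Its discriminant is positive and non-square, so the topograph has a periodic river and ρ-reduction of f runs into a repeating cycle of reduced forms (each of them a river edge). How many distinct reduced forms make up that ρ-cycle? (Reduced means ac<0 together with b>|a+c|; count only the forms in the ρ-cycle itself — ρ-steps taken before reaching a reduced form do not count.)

D = 2412, ⌊√D⌋ = 49
river: ρ → (-27,42,6)
river: ρ → (6,42,-27)
river: ρ → (-27,12,21)
river: ρ → (21,30,-18)
river: ρ → (-18,42,9)
river: ρ → (9,48,-3)
river: ρ → (-3,48,9)
river: ρ → (9,42,-18)
river: ρ → (-18,30,21)
river: ρ → (21,12,-27)
ρ-cycle length = 10 (tail of 0 descent steps not counted)

10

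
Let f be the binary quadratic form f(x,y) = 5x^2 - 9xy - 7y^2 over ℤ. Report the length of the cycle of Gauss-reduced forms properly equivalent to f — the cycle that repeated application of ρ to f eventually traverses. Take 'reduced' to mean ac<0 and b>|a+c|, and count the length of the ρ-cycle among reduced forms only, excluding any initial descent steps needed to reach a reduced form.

D = 221, ⌊√D⌋ = 14
descent: ρ → (-7,9,5)  [lands on river]
river: ρ → (5,11,-5)
river: ρ → (-5,9,7)
river: ρ → (7,5,-7)
ρ-cycle length = 4 (tail of 1 descent step not counted)

4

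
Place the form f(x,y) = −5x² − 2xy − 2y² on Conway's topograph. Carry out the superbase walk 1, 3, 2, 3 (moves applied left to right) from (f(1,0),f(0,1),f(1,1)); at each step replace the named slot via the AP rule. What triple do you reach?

start (-5,-2,-9) = (f(1,0),f(0,1),f(1,1))
replace slot 1: 2·((-2)+(-9)) − (-5) = -17 → (-17,-2,-9)
replace slot 3: 2·((-17)+(-2)) − (-9) = -29 → (-17,-2,-29)
replace slot 2: 2·((-17)+(-29)) − (-2) = -90 → (-17,-90,-29)
replace slot 3: 2·((-17)+(-90)) − (-29) = -185 → (-17,-90,-185)

-17,-90,-185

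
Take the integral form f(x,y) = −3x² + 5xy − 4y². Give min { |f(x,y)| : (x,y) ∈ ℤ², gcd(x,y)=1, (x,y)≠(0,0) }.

translate: b→1 (≡-5 mod 6), so (3,-5,4)→(3,1,2)
flip: (3,1,2)→(2,-1,3)
reduced (well bottom): (2,-1,3) with a≤c, −a<b≤a
well minimum |f| = |-2| = 2 (negative-definite)

2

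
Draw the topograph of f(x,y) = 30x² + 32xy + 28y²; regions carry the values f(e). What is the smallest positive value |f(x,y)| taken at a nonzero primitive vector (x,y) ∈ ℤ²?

translate: b→-28 (≡32 mod 60), so (30,32,28)→(30,-28,26)
flip: (30,-28,26)→(26,28,30)
translate: b→-24 (≡28 mod 52), so (26,28,30)→(26,-24,28)
reduced (well bottom): (26,-24,28) with a≤c, −a<b≤a
well minimum = a = 26

26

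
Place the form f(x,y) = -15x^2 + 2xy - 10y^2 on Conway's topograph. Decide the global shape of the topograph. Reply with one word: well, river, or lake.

D = b²−4ac = 2² − 4·(-15)·(-10) = -596
D < 0 ⇒ definite ⇒ every region one sign ⇒ single well

well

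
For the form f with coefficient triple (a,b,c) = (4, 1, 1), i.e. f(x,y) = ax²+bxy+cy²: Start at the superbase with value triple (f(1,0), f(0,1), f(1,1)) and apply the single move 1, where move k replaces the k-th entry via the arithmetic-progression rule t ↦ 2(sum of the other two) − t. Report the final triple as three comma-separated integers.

start (4,1,6) = (f(1,0),f(0,1),f(1,1))
replace slot 1: 2·(1+6) − 4 = 10 → (10,1,6)

10,1,6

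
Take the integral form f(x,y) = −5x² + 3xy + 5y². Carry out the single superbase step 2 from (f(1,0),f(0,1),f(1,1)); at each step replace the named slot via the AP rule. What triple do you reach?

start (-5,5,3) = (f(1,0),f(0,1),f(1,1))
replace slot 2: 2·((-5)+3) − 5 = -9 → (-5,-9,3)

-5,-9,3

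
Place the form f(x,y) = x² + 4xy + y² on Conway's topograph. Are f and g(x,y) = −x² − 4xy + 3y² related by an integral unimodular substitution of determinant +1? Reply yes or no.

D₁ = 12, D₂ = 28
discriminants differ ⇒ not SL₂(ℤ)-equivalent

no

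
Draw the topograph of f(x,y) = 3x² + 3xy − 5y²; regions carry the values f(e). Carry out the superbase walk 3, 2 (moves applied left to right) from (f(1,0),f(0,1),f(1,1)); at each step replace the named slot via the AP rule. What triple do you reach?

start (3,-5,1) = (f(1,0),f(0,1),f(1,1))
replace slot 3: 2·(3+(-5)) − 1 = -5 → (3,-5,-5)
replace slot 2: 2·(3+(-5)) − (-5) = 1 → (3,1,-5)

3,1,-5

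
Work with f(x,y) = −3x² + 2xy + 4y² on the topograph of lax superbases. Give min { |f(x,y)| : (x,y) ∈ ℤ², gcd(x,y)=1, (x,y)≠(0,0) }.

river: ρ → (4,6,-1)
river: ρ → (-1,6,4)
river: ρ → (4,2,-3)
river: ρ → (-3,4,3)
river: ρ → (3,2,-4)
river: ρ → (-4,6,1)
river: ρ → (1,6,-4)
river: ρ → (-4,2,3)
river: ρ → (3,4,-3)
river: ρ → (-3,2,4)
closes: descent 0, river 10
min |a| on river = 1

1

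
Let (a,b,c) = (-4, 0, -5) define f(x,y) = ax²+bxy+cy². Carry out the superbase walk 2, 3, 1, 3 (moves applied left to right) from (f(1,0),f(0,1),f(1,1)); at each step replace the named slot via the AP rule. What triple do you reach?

start (-4,-5,-9) = (f(1,0),f(0,1),f(1,1))
replace slot 2: 2·((-4)+(-9)) − (-5) = -21 → (-4,-21,-9)
replace slot 3: 2·((-4)+(-21)) − (-9) = -41 → (-4,-21,-41)
replace slot 1: 2·((-21)+(-41)) − (-4) = -120 → (-120,-21,-41)
replace slot 3: 2·((-120)+(-21)) − (-41) = -241 → (-120,-21,-241)

-120,-21,-241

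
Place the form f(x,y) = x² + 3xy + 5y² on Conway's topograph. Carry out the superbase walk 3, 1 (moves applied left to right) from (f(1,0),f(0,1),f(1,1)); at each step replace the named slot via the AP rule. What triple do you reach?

start (1,5,9) = (f(1,0),f(0,1),f(1,1))
replace slot 3: 2·(1+5) − 9 = 3 → (1,5,3)
replace slot 1: 2·(5+3) − 1 = 15 → (15,5,3)

15,5,3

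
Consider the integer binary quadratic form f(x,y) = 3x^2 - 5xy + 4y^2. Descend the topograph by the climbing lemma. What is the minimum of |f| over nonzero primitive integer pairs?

translate: b→1 (≡-5 mod 6), so (3,-5,4)→(3,1,2)
flip: (3,1,2)→(2,-1,3)
reduced (well bottom): (2,-1,3) with a≤c, −a<b≤a
well minimum = a = 2

2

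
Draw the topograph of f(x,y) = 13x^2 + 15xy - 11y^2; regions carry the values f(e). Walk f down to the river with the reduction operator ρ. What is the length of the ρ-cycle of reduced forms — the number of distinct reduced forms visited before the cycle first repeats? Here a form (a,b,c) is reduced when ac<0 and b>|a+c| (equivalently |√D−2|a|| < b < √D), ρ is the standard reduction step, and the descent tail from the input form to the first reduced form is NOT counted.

D = 797, ⌊√D⌋ = 28
river: ρ → (-11,7,17)
river: ρ → (17,27,-1)
river: ρ → (-1,27,17)
river: ρ → (17,7,-11)
river: ρ → (-11,15,13)
river: ρ → (13,11,-13)
river: ρ → (-13,15,11)
river: ρ → (11,7,-17)
river: ρ → (-17,27,1)
river: ρ → (1,27,-17)
river: ρ → (-17,7,11)
river: ρ → (11,15,-13)
river: ρ → (-13,11,13)
river: ρ → (13,15,-11)
ρ-cycle length = 14 (tail of 0 descent steps not counted)

14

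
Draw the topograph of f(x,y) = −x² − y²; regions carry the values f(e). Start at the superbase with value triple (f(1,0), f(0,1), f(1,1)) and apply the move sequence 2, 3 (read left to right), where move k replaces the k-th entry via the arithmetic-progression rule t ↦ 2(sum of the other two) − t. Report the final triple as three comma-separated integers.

start (-1,-1,-2) = (f(1,0),f(0,1),f(1,1))
replace slot 2: 2·((-1)+(-2)) − (-1) = -5 → (-1,-5,-2)
replace slot 3: 2·((-1)+(-5)) − (-2) = -10 → (-1,-5,-10)

-1,-5,-10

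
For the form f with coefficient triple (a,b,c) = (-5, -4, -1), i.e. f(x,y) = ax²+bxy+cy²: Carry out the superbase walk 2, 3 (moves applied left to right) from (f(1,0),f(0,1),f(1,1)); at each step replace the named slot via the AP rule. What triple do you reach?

start (-5,-1,-10) = (f(1,0),f(0,1),f(1,1))
replace slot 2: 2·((-5)+(-10)) − (-1) = -29 → (-5,-29,-10)
replace slot 3: 2·((-5)+(-29)) − (-10) = -58 → (-5,-29,-58)

-5,-29,-58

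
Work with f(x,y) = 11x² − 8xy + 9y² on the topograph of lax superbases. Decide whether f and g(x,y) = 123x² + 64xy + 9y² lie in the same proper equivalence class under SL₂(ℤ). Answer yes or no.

D₁ = -332, D₂ = -332
f: flip: (11,-8,9)→(9,8,11)
f: reduced (well bottom): (9,8,11) with a≤c, −a<b≤a
g: flip: (123,64,9)→(9,-64,123)
g: translate: b→8 (≡-64 mod 18), so (9,-64,123)→(9,8,11)
g: reduced (well bottom): (9,8,11) with a≤c, −a<b≤a
reduced forms (9, 8, 11) vs (9, 8, 11) ⇒ equivalent

yes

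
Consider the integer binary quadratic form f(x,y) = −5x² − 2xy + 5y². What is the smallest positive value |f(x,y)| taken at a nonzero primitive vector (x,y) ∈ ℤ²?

descent: ρ → (5,2,-5)  [lands on river]
river: ρ → (-5,8,2)
river: ρ → (2,8,-5)
river: ρ → (-5,2,5)
river: ρ → (5,8,-2)
river: ρ → (-2,8,5)
closes: descent 1, river 6
min |a| on river = 2

2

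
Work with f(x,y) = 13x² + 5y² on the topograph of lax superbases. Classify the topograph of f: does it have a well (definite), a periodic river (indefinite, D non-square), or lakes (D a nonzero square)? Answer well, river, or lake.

D = b²−4ac = 0² − 4·13·5 = -260
D < 0 ⇒ definite ⇒ every region one sign ⇒ single well

well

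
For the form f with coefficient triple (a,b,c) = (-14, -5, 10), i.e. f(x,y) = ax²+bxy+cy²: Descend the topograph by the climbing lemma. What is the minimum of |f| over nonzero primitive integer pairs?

descent: ρ → (10,5,-14)  [lands on river]
river: ρ → (-14,23,1)
river: ρ → (1,23,-14)
river: ρ → (-14,5,10)
river: ρ → (10,15,-9)
river: ρ → (-9,21,4)
river: ρ → (4,19,-14)
river: ρ → (-14,9,9)
river: ρ → (9,9,-14)
river: ρ → (-14,19,4)
river: ρ → (4,21,-9)
river: ρ → (-9,15,10)
closes: descent 1, river 12
min |a| on river = 1

1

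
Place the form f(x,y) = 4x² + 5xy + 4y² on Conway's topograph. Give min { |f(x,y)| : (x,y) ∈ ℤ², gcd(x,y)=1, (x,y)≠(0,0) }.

translate: b→-3 (≡5 mod 8), so (4,5,4)→(4,-3,3)
flip: (4,-3,3)→(3,3,4)
reduced (well bottom): (3,3,4) with a≤c, −a<b≤a
well minimum = a = 3

3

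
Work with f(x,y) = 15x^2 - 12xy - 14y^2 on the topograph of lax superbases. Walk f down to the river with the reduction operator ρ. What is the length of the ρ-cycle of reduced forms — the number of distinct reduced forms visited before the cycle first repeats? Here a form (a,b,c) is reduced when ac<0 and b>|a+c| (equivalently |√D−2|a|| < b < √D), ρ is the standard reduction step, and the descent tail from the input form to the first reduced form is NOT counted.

D = 984, ⌊√D⌋ = 31
descent: ρ → (-14,12,15)  [lands on river]
river: ρ → (15,18,-11)
river: ρ → (-11,26,7)
river: ρ → (7,30,-3)
river: ρ → (-3,30,7)
river: ρ → (7,26,-11)
river: ρ → (-11,18,15)
river: ρ → (15,12,-14)
river: ρ → (-14,16,13)
river: ρ → (13,10,-17)
river: ρ → (-17,24,6)
river: ρ → (6,24,-17)
river: ρ → (-17,10,13)
river: ρ → (13,16,-14)
ρ-cycle length = 14 (tail of 1 descent step not counted)

14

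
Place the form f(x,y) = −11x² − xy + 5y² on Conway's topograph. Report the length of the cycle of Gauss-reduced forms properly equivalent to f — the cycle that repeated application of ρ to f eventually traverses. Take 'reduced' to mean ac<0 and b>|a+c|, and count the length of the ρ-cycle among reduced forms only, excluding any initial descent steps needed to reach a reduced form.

D = 221, ⌊√D⌋ = 14
descent: ρ → (5,11,-5)  [lands on river]
river: ρ → (-5,9,7)
river: ρ → (7,5,-7)
river: ρ → (-7,9,5)
ρ-cycle length = 4 (tail of 1 descent step not counted)

4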